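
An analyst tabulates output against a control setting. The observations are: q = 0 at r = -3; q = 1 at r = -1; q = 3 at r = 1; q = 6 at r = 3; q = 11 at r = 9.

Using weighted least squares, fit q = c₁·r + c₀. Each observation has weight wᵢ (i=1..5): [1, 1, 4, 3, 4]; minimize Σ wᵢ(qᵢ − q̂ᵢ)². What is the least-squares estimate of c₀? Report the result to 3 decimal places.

c₀ = 2.438

Entries of MᵀWM: Σwᵢ·r·r = 365, Σwᵢ·r = 45, Σwᵢ·1 = 13.
For MᵀWq: Σwᵢ·r·q = 461, Σwᵢ·q = 75.
So MᵀWM·[c₁, c₀]ᵀ = MᵀWq: [[365, 45]; [45, 13]]·[c₁, c₀]ᵀ = [461, 75]ᵀ.
det = 365·13 − 45² = 2720.
c₁ = (461·13 − 45·75)/2720 = 77/80; c₀ = (365·75 − 45·461)/2720 = 39/16.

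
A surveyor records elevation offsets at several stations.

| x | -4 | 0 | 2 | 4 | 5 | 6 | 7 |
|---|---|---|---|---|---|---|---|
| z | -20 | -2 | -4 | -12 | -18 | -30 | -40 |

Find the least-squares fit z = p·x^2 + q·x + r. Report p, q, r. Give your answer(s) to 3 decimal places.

p = -0.918, q = 0.972, r = -1.627

Setting ∂/∂p … = 0 gives: 4850·p + 692·q + 146·r = -4018;  692·p + 146·q + 20·r = -526;  146·p + 20·q + 7·r = -126.
(Σx^2·x^2 = 4850, Σx^2·x = 692, Σx^2 = 146, Σx·x = 146, Σx = 20, Σ1 = 7, Σx^2·z = -4018, Σx·z = -526, Σz = -126.)
Solving the 3×3 system (Gaussian elimination) gives p = -45433/49483, q = 48093/49483, r = -11500/7069.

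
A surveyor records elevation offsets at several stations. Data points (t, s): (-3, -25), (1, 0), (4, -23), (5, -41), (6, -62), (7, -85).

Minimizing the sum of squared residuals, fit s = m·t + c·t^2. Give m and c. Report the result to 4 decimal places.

Forming AᵀA = [[136, 722]; [722, 4660]] and Aᵀs = [-1189, -8015]ᵀ gives AᵀA·[m, c]ᵀ = Aᵀs.
Δ = 136·4660 − 722² = 112476.
m = ((-1189)·4660 − 722·(-8015))/112476 = 3155/1442; c = (136·(-8015) − 722·(-1189))/112476 = -2969/1442.

m = 2.1879, c = -2.0589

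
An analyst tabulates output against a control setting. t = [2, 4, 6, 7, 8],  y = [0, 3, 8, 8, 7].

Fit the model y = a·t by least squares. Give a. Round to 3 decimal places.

a = 1.018

Normal-equation sums: Σt·t = 169.
For Aᵀy: Σt·y = 172.
AᵀA·[a]ᵀ = Aᵀy becomes [[169]]·[a]ᵀ = [172]ᵀ.
a = 172/169 = 1.01775.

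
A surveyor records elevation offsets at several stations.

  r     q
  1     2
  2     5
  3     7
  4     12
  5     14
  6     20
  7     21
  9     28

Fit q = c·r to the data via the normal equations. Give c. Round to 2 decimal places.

The normal system XᵀX·[c]ᵀ = Xᵀq is [[221]]·[c]ᵀ = [670]ᵀ.
c = 670/221 = 3.03167.

c = 3.03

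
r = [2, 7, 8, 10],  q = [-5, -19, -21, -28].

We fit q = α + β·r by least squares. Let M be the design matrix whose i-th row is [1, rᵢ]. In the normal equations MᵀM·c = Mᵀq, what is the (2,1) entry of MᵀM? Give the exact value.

Row 2 ↔ basis r, column 1 ↔ basis 1, so (MᵀM)_{2,1} = Σᵢ r = (2)·(1) + (7)·(1) + (8)·(1) + (10)·(1) = 27.

27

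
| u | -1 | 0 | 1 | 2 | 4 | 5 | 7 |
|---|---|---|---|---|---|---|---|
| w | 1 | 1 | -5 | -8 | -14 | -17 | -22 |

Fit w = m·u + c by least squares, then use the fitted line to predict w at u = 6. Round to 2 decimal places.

With design matrix X, XᵀX = [[96, 18]; [18, 7]] and Xᵀw = [-317, -64]ᵀ.
Determinant 96·7 − 18² = 348.
m = ((-317)·7 − 18·(-64))/348 = -1067/348; c = (96·(-64) − 18·(-317))/348 = -73/58.
At u = 6: ŵ = (-1067/348)·(6) + (-73/58)·(1) = -570/29.

ŵ = -19.66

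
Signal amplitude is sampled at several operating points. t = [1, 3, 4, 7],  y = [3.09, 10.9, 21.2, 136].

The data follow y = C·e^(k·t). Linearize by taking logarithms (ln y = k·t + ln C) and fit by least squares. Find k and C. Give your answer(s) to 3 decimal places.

Let Y = ln y. Fitting Y = k·t + ln C by least squares:
XᵀX = [[75.0000, 15.0000]; [15.0000, 4]], rhs = [54.8990, 11.4836]ᵀ  (here Σt = 15.0000, Σ(t)² = 75.0000, Σln y = 11.4836, Σt·ln y = 54.8990).
Slope k = (n·Σt·ln y − Σt·Σln y)/(n·Σ(t)² − (Σt)²) = (4·54.8990 − 15.0000·11.4836)/75.0000 = 0.63123; ln C = (Σln y − k·Σt)/n = 0.50378, so C = exp(0.50378) = 1.65497.

k = 0.631, C = 1.655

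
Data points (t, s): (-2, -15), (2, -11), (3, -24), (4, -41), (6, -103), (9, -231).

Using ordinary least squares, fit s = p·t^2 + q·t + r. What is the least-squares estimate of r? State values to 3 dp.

r = -0.652

Entries of AᵀA: Σt^2·t^2 = 8226, Σt^2·t = 1036, Σt^2 = 150, Σt·t = 150, Σt = 22, Σ1 = 6.
And Σt^2·s = -23395, Σt·s = -2925, Σs = -425.
So AᵀA·[p, q, r]ᵀ = Aᵀs: [[8226, 1036, 150]; [1036, 150, 22]; [150, 22, 6]]·[p, q, r]ᵀ = [-23395, -2925, -425]ᵀ.
Inverting the 3×3 Gram matrix, [p, q, r]ᵀ = [-33178/11121, 4451/3707, -14497/22242]ᵀ.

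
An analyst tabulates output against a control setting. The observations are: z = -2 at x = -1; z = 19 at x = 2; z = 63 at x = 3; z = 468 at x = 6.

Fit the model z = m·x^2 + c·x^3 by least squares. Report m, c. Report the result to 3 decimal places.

Forming AᵀA = [[1394, 8050]; [8050, 47450]] and Aᵀz = [17489, 102943]ᵀ gives AᵀA·[m, c]ᵀ = Aᵀz.
Eliminating c: 47450·(row 1) − 8050·(row 2) gives 1342800·m = 47450·17489 − 8050·102943 = 1161900, so m = 1291/1492.
Then c = (102943 − 8050·(1291/1492))/47450 = 75447/37300.

m = 0.865, c = 2.023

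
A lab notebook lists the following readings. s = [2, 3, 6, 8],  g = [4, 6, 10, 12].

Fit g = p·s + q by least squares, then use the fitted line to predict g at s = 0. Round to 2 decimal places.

Forming MᵀM = [[113, 19]; [19, 4]] and Mᵀg = [182, 32]ᵀ gives MᵀM·[p, q]ᵀ = Mᵀg.
det = 113·4 − 19² = 91.
p = (182·4 − 19·32)/91 = 120/91; q = (113·32 − 19·182)/91 = 158/91.
At s = 0: ĝ = (120/91)·(0) + (158/91)·(1) = 158/91.

ĝ = 1.74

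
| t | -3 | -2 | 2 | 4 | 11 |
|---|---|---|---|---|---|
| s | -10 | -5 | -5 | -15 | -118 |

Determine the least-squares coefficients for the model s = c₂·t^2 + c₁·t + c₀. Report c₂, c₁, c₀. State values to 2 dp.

The normal system MᵀM·[c₂, c₁, c₀]ᵀ = Mᵀs is [[15010, 1368, 154]; [1368, 154, 12]; [154, 12, 5]]·[c₂, c₁, c₀]ᵀ = [-14648, -1328, -153]ᵀ.
Solving the 3×3 system (Gaussian elimination) gives c₂ = -355843/360751, c₁ = 69202/360751, c₀ = -245101/360751.

c₂ = -0.99, c₁ = 0.19, c₀ = -0.68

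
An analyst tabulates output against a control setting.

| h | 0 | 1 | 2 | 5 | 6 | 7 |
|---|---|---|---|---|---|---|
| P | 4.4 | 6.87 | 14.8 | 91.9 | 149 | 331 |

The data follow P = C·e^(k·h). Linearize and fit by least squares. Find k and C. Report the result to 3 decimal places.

Let Y = ln P. Fitting Y = k·h + ln C by least squares:
Σh = 21.0000, Σ(h)² = 115.0000, Σln P = 21.4302, Σh·ln P = 100.5584.
Equations: 115.0000·k + 21.0000·ln C = 100.5584;  21.0000·k + 6·ln C = 21.4302.
Δ = 115.0000·6 − (21.0000)² = 249.0000; k = (100.5584·6 − 21.0000·21.4302)/249.0000 = 0.61573, ln C = (115.0000·21.4302 − 21.0000·100.5584)/249.0000 = 1.41663, so C = exp(1.41663) = 4.12321.

k = 0.616, C = 4.123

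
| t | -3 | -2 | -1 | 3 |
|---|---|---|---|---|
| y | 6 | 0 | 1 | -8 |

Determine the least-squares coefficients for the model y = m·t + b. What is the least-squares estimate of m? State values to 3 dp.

m = -2.108

The normal equations are: 23·m + (-3)·b = -43;  (-3)·m + 4·b = -1.
Determinant 23·4 − (-3)² = 83.
m = ((-43)·4 − (-3)·(-1))/83 = -175/83; b = (23·(-1) − (-3)·(-43))/83 = -152/83.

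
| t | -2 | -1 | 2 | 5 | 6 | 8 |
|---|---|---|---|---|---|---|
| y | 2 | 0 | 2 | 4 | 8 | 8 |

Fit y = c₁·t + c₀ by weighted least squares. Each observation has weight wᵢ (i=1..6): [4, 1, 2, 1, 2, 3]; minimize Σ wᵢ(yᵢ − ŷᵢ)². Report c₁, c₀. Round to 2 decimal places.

XᵀWX·[c₁, c₀]ᵀ = XᵀWy reads: 314·c₁ + 36·c₀ = 300;  36·c₁ + 13·c₀ = 56.
(Σwᵢ·t·t = 314, Σwᵢ·t = 36, Σwᵢ·1 = 13, Σwᵢ·t·y = 300, Σwᵢ·y = 56.)
Δ = 314·13 − 36² = 2786.
c₁ = (300·13 − 36·56)/2786 = 942/1393; c₀ = (314·56 − 36·300)/2786 = 3392/1393.

c₁ = 0.68, c₀ = 2.44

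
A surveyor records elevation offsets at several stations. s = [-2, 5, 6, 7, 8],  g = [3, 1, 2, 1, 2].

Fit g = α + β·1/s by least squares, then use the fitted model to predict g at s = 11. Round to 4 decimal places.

ĝ = 1.6509

The normal equations are: 5·α + (113/840)·β = 9;  (113/840)·α + (249649/705600)·β = -241/420.
(Σ1 = 5, Σ1/s = 113/840, Σ1/s·1/s = 249649/705600, Σg = 9, Σ1/s·g = -241/420.)
det = 5·(249649/705600) − (113/840)² = 308869/176400.
α = (9·(249649/705600) − (113/840)·(-241/420))/(308869/176400) = 2301307/1235476; β = (5·(-241/420) − (113/840)·9)/(308869/176400) = -719670/308869.
At s = 11: ĝ = (2301307/1235476)·(1) + (-719670/308869)·(1/11) = 22435697/13590236.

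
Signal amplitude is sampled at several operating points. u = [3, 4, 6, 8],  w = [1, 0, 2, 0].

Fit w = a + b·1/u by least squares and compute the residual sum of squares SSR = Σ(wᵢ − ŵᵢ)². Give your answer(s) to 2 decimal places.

MᵀM·[a, b]ᵀ = Mᵀw reads: 4·a + (7/8)·b = 3;  (7/8)·a + (125/576)·b = 2/3.
(Σ1 = 4, Σ1/u = 7/8, Σ1/u·1/u = 125/576, Σw = 3, Σ1/u·w = 2/3.)
Δ = 4·(125/576) − (7/8)² = 59/576.
a = (3·(125/576) − (7/8)·(2/3))/(59/576) = 39/59; b = (4·(2/3) − (7/8)·3)/(59/576) = 24/59.
Residuals: 12/59, -45/59, 75/59, -42/59; SSR = 162/59.

SSR = 2.75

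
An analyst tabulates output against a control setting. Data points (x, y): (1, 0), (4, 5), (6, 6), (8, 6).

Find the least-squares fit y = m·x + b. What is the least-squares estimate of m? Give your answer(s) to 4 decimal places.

m = 0.8692

Setting ∂/∂m … = 0 gives: 117·m + 19·b = 104;  19·m + 4·b = 17.
Δ = 117·4 − 19² = 107.
m = (104·4 − 19·17)/107 = 93/107; b = (117·17 − 19·104)/107 = 13/107.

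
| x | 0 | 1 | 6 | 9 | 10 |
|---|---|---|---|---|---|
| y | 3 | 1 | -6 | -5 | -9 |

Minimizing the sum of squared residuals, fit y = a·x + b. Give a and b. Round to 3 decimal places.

Forming MᵀM = [[218, 26]; [26, 5]] and Mᵀy = [-170, -16]ᵀ gives MᵀM·[a, b]ᵀ = Mᵀy.
Eliminating b: 5·(row 1) − 26·(row 2) gives 414·a = 5·(-170) − 26·(-16) = -434, so a = -217/207.
Then b = ((-16) − 26·(-217/207))/5 = 466/207.

a = -1.048, b = 2.251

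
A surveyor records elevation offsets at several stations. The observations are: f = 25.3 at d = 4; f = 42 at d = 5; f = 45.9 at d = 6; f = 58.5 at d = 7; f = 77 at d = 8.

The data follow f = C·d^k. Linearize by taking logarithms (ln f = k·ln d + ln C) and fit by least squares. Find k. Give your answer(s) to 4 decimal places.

With ln fᵢ as the transformed response and ln dᵢ as the regressor:
Σln d = 8.8128, Σ(ln d)² = 15.8331, Σln f = 19.2078, Σln d·ln f = 34.3011.
Equations: 15.8331·k + 8.8128·ln C = 34.3011;  8.8128·k + 5·ln C = 19.2078.
Solving (det = 1.4995): k = 1.48757, ln C = 1.21961.

k = 1.4876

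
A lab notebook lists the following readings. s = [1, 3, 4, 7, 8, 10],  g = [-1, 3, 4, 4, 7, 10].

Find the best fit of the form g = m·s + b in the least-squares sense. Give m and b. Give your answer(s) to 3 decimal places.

The normal equations are: 239·m + 33·b = 208;  33·m + 6·b = 27.
(Σs·s = 239, Σs = 33, Σ1 = 6, Σs·g = 208, Σg = 27.)
det = 239·6 − 33² = 345.
m = (208·6 − 33·27)/345 = 119/115; b = (239·27 − 33·208)/345 = -137/115.

m = 1.035, b = -1.191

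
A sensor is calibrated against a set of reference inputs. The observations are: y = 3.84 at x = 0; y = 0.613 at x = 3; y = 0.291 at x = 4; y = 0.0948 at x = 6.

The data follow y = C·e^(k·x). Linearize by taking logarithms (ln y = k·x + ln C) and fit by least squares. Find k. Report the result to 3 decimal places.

Linearized form: ln y = k·x + ln C. From the 4 transformed points,
AᵀA = [[61.0000, 13.0000]; [13.0000, 4]], rhs = [-20.5418, -2.7343]ᵀ  (here Σx = 13.0000, Σ(x)² = 61.0000, Σln y = -2.7343, Σx·ln y = -20.5418).
Slope k = (n·Σx·ln y − Σx·Σln y)/(n·Σ(x)² − (Σx)²) = (4·-20.5418 − 13.0000·-2.7343)/75.0000 = -0.62161; ln C = (Σln y − k·Σx)/n = 1.33665.

k = -0.622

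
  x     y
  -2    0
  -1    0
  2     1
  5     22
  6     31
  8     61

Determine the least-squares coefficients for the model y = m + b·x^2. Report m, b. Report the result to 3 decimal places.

m = -2.789, b = 0.983

AᵀA·[m, b]ᵀ = Aᵀy reads: 6·m + 134·b = 115;  134·m + 6050·b = 5574.
det = 6·6050 − 134² = 18344.
m = (115·6050 − 134·5574)/18344 = -25583/9172; b = (6·5574 − 134·115)/18344 = 9017/9172.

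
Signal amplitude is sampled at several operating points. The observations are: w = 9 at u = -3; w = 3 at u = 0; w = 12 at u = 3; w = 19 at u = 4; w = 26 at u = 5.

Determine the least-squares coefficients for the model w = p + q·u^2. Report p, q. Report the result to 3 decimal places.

From the data, Σ1 = 5, Σu^2 = 59, Σu^2·u^2 = 1043.
Moment sums: Σw = 69, Σu^2·w = 1143.
Normal equations: [[5, 59]; [59, 1043]]·[p, q]ᵀ = [69, 1143]ᵀ.
Eliminating q: 1043·(row 1) − 59·(row 2) gives 1734·p = 1043·69 − 59·1143 = 4530, so p = 755/289.
Then q = (1143 − 59·(755/289))/1043 = 274/289.

p = 2.612, q = 0.948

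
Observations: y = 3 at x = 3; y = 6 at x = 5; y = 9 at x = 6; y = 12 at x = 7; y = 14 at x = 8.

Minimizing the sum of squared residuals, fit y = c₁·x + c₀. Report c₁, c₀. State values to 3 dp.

Sums needed: Σx·x = 183, Σx = 29, Σ1 = 5.
And Σx·y = 289, Σy = 44.
det = 183·5 − 29² = 74.
c₁ = (289·5 − 29·44)/74 = 169/74; c₀ = (183·44 − 29·289)/74 = -329/74.

c₁ = 2.284, c₀ = -4.446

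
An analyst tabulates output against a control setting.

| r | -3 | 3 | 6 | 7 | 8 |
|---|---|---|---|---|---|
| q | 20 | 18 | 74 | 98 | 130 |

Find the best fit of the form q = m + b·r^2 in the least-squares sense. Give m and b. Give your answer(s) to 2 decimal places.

With design matrix X, XᵀX = [[5, 167]; [167, 7955]] and Xᵀq = [340, 16128]ᵀ.
Δ = 5·7955 − 167² = 11886.
m = (340·7955 − 167·16128)/11886 = 5662/5943; b = (5·16128 − 167·340)/11886 = 11930/5943.

m = 0.95, b = 2.01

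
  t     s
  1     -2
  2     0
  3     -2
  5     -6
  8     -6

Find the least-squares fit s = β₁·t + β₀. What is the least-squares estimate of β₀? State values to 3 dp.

β₀ = -0.091

Entries of XᵀX: Σt·t = 103, Σt = 19, Σ1 = 5.
Moment sums: Σt·s = -86, Σs = -16.
Normal equations: [[103, 19]; [19, 5]]·[β₁, β₀]ᵀ = [-86, -16]ᵀ.
Eliminating β₀: 5·(row 1) − 19·(row 2) gives 154·β₁ = 5·(-86) − 19·(-16) = -126, so β₁ = -9/11.
Then β₀ = ((-16) − 19·(-9/11))/5 = -1/11.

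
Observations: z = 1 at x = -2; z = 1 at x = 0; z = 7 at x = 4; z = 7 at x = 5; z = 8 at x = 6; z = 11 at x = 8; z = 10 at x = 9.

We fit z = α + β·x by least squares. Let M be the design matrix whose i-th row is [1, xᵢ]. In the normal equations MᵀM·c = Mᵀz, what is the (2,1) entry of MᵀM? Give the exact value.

30

Row 2 ↔ basis x, column 1 ↔ basis 1, so (MᵀM)_{2,1} = Σᵢ x = (-2)·(1) + (0)·(1) + (4)·(1) + (5)·(1) + (6)·(1) + (8)·(1) + (9)·(1) = 30.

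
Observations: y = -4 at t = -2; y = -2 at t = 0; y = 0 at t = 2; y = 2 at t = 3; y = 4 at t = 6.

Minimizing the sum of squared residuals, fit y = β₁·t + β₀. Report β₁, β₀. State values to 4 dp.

β₁ = 1.0326, β₀ = -1.8587

Forming XᵀX = [[53, 9]; [9, 5]] and Xᵀy = [38, 0]ᵀ gives XᵀX·[β₁, β₀]ᵀ = Xᵀy.
Δ = 53·5 − 9² = 184.
β₁ = (38·5 − 9·0)/184 = 95/92; β₀ = (53·0 − 9·38)/184 = -171/92.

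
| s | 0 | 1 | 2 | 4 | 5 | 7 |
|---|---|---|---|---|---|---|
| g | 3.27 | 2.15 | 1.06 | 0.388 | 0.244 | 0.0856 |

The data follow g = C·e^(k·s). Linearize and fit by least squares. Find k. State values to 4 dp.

Linearized form: ln g = k·s + ln C. From the 6 transformed points,
AᵀA = [[95.0000, 19.0000]; [19.0000, 6]], rhs = [-27.1644, -2.8069]ᵀ  (here Σs = 19.0000, Σ(s)² = 95.0000, Σln g = -2.8069, Σs·ln g = -27.1644).
Δ = 95.0000·6 − (19.0000)² = 209.0000; k = (-27.1644·6 − 19.0000·-2.8069)/209.0000 = -0.52467, ln C = (95.0000·-2.8069 − 19.0000·-27.1644)/209.0000 = 1.19364.

k = -0.5247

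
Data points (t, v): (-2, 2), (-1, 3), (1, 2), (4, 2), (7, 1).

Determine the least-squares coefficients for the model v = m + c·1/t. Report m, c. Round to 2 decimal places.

MᵀM·[m, c]ᵀ = Mᵀv reads: 5·m + (-3/28)·c = 10;  (-3/28)·m + (1829/784)·c = -19/14.
Eliminating c: (1829/784)·(row 1) − (-3/28)·(row 2) gives (571/49)·m = (1829/784)·10 − (-3/28)·(-19/14) = 1136/49, so m = 1136/571.
Then c = ((-19/14) − (-3/28)·(1136/571))/(1829/784) = -280/571.

m = 1.99, c = -0.49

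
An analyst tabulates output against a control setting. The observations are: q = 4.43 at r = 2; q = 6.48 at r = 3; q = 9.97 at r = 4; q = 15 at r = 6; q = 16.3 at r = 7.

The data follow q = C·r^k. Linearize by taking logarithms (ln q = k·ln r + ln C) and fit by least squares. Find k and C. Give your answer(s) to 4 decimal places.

With ln qᵢ as the transformed response and ln rᵢ as the regressor:
AᵀA = [[10.6062, 6.9157]; [6.9157, 5]], rhs = [16.5561, 11.1559]ᵀ  (here Σln r = 6.9157, Σ(ln r)² = 10.6062, Σln q = 11.1559, Σln r·ln q = 16.5561).
Δ = 10.6062·5 − (6.9157)² = 5.2037; k = (16.5561·5 − 6.9157·11.1559)/5.2037 = 1.08179, ln C = (10.6062·11.1559 − 6.9157·16.5561)/5.2037 = 0.73491, so C = exp(0.73491) = 2.08529.

k = 1.0818, C = 2.0853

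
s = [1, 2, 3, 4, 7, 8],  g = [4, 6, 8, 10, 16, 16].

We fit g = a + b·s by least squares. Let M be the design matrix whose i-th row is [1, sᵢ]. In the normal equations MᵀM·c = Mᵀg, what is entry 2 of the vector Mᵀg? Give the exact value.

320

Entry 2 ↔ basis s, so (Mᵀg)_{2} = Σᵢ (s)·gᵢ = (1)·(4) + (2)·(6) + (3)·(8) + (4)·(10) + (7)·(16) + (8)·(16) = 320.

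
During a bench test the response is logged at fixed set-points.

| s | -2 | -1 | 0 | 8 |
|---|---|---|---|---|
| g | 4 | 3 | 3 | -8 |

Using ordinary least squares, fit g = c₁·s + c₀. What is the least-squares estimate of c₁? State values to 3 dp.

c₁ = -1.235

Normal-equation sums: Σs·s = 69, Σs = 5, Σ1 = 4.
And Σs·g = -75, Σg = 2.
Normal equations: [[69, 5]; [5, 4]]·[c₁, c₀]ᵀ = [-75, 2]ᵀ.
Determinant 69·4 − 5² = 251.
c₁ = ((-75)·4 − 5·2)/251 = -310/251; c₀ = (69·2 − 5·(-75))/251 = 513/251.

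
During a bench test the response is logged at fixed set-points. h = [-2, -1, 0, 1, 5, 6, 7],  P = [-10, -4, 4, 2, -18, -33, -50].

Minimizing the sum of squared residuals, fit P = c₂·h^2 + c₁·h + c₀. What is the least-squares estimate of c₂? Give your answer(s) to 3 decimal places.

The normal equations are: 4340·c₂ + 676·c₁ + 116·c₀ = -4130;  676·c₂ + 116·c₁ + 16·c₀ = -612;  116·c₂ + 16·c₁ + 7·c₀ = -109.
(Σh^2·h^2 = 4340, Σh^2·h = 676, Σh^2 = 116, Σh·h = 116, Σh = 16, Σ1 = 7, Σh^2·P = -4130, Σh·P = -612, ΣP = -109.)
Solving the 3×3 system (Gaussian elimination) gives c₂ = -31051/20328, c₁ = 67751/20328, c₀ = 327/154.

c₂ = -1.527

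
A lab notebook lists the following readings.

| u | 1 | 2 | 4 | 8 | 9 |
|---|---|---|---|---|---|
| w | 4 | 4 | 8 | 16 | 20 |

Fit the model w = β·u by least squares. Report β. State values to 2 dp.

β = 2.12

Entries of AᵀA: Σu·u = 166.
Right-hand side: Σu·w = 352.
AᵀA·[β]ᵀ = Aᵀw becomes [[166]]·[β]ᵀ = [352]ᵀ.
β = 352/166 = 2.12048.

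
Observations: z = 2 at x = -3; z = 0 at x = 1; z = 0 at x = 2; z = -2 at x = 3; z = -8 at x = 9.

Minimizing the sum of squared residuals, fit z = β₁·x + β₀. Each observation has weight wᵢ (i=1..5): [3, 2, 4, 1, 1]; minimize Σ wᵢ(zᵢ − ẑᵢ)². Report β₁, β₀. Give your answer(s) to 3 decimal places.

Forming MᵀWM = [[135, 13]; [13, 11]] and MᵀWz = [-96, -4]ᵀ gives MᵀWM·[β₁, β₀]ᵀ = MᵀWz.
det = 135·11 − 13² = 1316.
β₁ = ((-96)·11 − 13·(-4))/1316 = -251/329; β₀ = (135·(-4) − 13·(-96))/1316 = 177/329.

β₁ = -0.763, β₀ = 0.538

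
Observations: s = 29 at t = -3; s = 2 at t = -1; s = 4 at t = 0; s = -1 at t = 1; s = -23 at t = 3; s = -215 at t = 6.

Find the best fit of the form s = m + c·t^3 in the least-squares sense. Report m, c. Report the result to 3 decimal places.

From the data, Σ1 = 6, Σt^3 = 216, Σt^3·t^3 = 48116.
For Mᵀs: Σs = -204, Σt^3·s = -47847.
So MᵀM·[m, c]ᵀ = Mᵀs: [[6, 216]; [216, 48116]]·[m, c]ᵀ = [-204, -47847]ᵀ.
Determinant 6·48116 − 216² = 242040.
m = ((-204)·48116 − 216·(-47847))/242040 = 21637/10085; c = (6·(-47847) − 216·(-204))/242040 = -40503/40340.

m = 2.145, c = -1.004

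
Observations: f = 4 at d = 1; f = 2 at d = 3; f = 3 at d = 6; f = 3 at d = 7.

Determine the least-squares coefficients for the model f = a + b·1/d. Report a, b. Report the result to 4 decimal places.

With design matrix A, AᵀA = [[4, 23/14]; [23/14, 2045/1764]] and Aᵀf = [12, 235/42]ᵀ.
det = 4·(2045/1764) − (23/14)² = 3419/1764.
a = (12·(2045/1764) − (23/14)·(235/42))/(3419/1764) = 8325/3419; b = (4·(235/42) − (23/14)·12)/(3419/1764) = 4704/3419.

a = 2.4349, b = 1.3758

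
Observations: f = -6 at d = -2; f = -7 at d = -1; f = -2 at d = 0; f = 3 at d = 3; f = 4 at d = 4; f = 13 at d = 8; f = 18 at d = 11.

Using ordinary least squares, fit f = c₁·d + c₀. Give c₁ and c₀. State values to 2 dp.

The normal system AᵀA·[c₁, c₀]ᵀ = Aᵀf is [[215, 23]; [23, 7]]·[c₁, c₀]ᵀ = [346, 23]ᵀ.
Determinant 215·7 − 23² = 976.
c₁ = (346·7 − 23·23)/976 = 1893/976; c₀ = (215·23 − 23·346)/976 = -3013/976.

c₁ = 1.94, c₀ = -3.09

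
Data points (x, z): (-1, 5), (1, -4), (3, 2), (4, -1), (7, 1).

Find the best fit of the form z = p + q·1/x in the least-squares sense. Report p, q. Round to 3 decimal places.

p = 1.217, q = -4.250

From the data, Σ1 = 5, Σ1/x = 61/84, Σ1/x·1/x = 15481/7056.
And Σz = 3, Σ1/x·z = -709/84.
Δ = 5·(15481/7056) − (61/84)² = 18421/1764.
p = (3·(15481/7056) − (61/84)·(-709/84))/(18421/1764) = 22423/18421; q = (5·(-709/84) − (61/84)·3)/(18421/1764) = -78288/18421.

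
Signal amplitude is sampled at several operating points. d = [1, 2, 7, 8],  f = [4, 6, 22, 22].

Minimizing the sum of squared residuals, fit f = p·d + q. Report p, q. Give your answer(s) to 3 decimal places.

Sums needed: Σd·d = 118, Σd = 18, Σ1 = 4.
For Xᵀf: Σd·f = 346, Σf = 54.
XᵀX·[p, q]ᵀ = Xᵀf becomes [[118, 18]; [18, 4]]·[p, q]ᵀ = [346, 54]ᵀ.
Determinant 118·4 − 18² = 148.
p = (346·4 − 18·54)/148 = 103/37; q = (118·54 − 18·346)/148 = 36/37.

p = 2.784, q = 0.973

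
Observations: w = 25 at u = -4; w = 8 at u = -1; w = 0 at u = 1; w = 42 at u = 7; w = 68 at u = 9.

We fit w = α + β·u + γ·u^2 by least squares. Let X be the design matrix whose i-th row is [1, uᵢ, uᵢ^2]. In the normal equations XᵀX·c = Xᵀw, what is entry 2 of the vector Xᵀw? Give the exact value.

798

Entry 2 ↔ basis u, so (Xᵀw)_{2} = Σᵢ (u)·wᵢ = (-4)·(25) + (-1)·(8) + (1)·(0) + (7)·(42) + (9)·(68) = 798.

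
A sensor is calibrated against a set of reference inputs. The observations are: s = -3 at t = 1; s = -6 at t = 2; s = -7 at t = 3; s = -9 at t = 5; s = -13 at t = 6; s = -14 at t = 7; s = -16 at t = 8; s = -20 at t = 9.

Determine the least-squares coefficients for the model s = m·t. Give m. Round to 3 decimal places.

m = -2.100

Forming XᵀX = [[269]] and Xᵀs = [-565]ᵀ gives XᵀX·[m]ᵀ = Xᵀs.
m = (-565)/269 = -2.10037.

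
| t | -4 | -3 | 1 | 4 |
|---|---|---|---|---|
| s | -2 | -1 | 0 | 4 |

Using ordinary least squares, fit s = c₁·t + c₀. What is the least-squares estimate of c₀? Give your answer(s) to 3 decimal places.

Compute the Gram sums: Σt·t = 42, Σt = -2, Σ1 = 4.
Right-hand side: Σt·s = 27, Σs = 1.
Δ = 42·4 − (-2)² = 164.
c₁ = (27·4 − (-2)·1)/164 = 55/82; c₀ = (42·1 − (-2)·27)/164 = 24/41.

c₀ = 0.585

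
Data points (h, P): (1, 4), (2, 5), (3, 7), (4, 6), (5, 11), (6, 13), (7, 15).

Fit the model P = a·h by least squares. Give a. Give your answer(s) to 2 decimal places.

a = 2.12

Sums needed: Σh·h = 140.
And Σh·P = 297.
Normal equations: [[140]]·[a]ᵀ = [297]ᵀ.
Hence a = 297 / 140 ≈ 2.12143.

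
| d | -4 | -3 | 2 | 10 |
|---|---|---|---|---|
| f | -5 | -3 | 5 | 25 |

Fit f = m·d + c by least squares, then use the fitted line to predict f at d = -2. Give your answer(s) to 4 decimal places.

MᵀM·[m, c]ᵀ = Mᵀf reads: 129·m + 5·c = 289;  5·m + 4·c = 22.
(Σd·d = 129, Σd = 5, Σ1 = 4, Σd·f = 289, Σf = 22.)
det = 129·4 − 5² = 491.
m = (289·4 − 5·22)/491 = 1046/491; c = (129·22 − 5·289)/491 = 1393/491.
At d = -2: f̂ = (1046/491)·(-2) + (1393/491)·(1) = -699/491.

f̂ = -1.4236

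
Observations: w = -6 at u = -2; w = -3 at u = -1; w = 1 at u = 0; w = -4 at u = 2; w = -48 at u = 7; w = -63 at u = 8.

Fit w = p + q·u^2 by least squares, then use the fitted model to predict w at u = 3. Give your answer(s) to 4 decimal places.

ŵ = -9.5119

Compute the Gram sums: Σ1 = 6, Σu^2 = 122, Σu^2·u^2 = 6530.
For Xᵀw: Σw = -123, Σu^2·w = -6427.
Eliminating q: 6530·(row 1) − 122·(row 2) gives 24296·p = 6530·(-123) − 122·(-6427) = -19096, so p = -2387/3037.
Then q = ((-6427) − 122·(-2387/3037))/6530 = -5889/6074.
At u = 3: ŵ = (-2387/3037)·(1) + (-5889/6074)·(9) = -57775/6074.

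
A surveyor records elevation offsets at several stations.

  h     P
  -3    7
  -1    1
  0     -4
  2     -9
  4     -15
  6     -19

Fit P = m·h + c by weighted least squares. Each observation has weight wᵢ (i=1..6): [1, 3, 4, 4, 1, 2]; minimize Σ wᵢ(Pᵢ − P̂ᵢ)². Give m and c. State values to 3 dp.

m = -2.860, c = -2.901

Entries of AᵀWA: Σwᵢ·h·h = 116, Σwᵢ·h = 18, Σwᵢ·1 = 15.
And Σwᵢ·h·P = -384, Σwᵢ·P = -95.
So AᵀWA·[m, c]ᵀ = AᵀWP: [[116, 18]; [18, 15]]·[m, c]ᵀ = [-384, -95]ᵀ.
Eliminating c: 15·(row 1) − 18·(row 2) gives 1416·m = 15·(-384) − 18·(-95) = -4050, so m = -675/236.
Then c = ((-95) − 18·(-675/236))/15 = -1027/354.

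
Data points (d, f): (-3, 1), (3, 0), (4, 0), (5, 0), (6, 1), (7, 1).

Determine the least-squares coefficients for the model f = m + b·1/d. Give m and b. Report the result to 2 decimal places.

The normal equations are: 6·m + (319/420)·b = 3;  (319/420)·m + (7309/19600)·b = -1/42.
(Σ1 = 6, Σ1/d = 319/420, Σ1/d·1/d = 7309/19600, Σf = 3, Σ1/d·f = -1/42.)
det = 6·(7309/19600) − (319/420)² = 11717/7056.
m = (3·(7309/19600) − (319/420)·(-1/42))/(11717/7056) = 200533/292925; b = (6·(-1/42) − (319/420)·3)/(11717/7056) = -85428/58585.

m = 0.68, b = -1.46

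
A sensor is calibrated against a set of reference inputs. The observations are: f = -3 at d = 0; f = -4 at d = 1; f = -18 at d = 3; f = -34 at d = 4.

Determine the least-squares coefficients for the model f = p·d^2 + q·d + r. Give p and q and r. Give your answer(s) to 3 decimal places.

Setting ∂/∂p … = 0 gives: 338·p + 92·q + 26·r = -710;  92·p + 26·q + 8·r = -194;  26·p + 8·q + 4·r = -59.
Inverting the 3×3 Gram matrix, [p, q, r]ᵀ = [-5/2, 12/5, -33/10]ᵀ.

p = -2.500, q = 2.400, r = -3.300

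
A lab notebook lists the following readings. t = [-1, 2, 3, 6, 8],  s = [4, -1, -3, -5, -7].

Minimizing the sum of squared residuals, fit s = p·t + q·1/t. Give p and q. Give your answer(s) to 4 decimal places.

p = -0.7831, q = -2.3443

Setting ∂/∂p … = 0 gives: 114·p + 5·q = -101;  5·p + (809/576)·q = -173/24.
(Σt·t = 114, Σt·1/t = 5, Σ1/t·1/t = 809/576, Σt·s = -101, Σ1/t·s = -173/24.)
Δ = 114·(809/576) − 5² = 12971/96.
p = ((-101)·(809/576) − 5·(-173/24))/(12971/96) = -8707/11118; q = (114·(-173/24) − 5·(-101))/(12971/96) = -4344/1853.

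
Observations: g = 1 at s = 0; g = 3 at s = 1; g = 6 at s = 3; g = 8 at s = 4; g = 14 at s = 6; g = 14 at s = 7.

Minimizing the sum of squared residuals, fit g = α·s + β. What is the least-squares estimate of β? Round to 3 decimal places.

Sums needed: Σs·s = 111, Σs = 21, Σ1 = 6.
Moment sums: Σs·g = 235, Σg = 46.
Normal equations: [[111, 21]; [21, 6]]·[α, β]ᵀ = [235, 46]ᵀ.
det = 111·6 − 21² = 225.
α = (235·6 − 21·46)/225 = 148/75; β = (111·46 − 21·235)/225 = 19/25.

β = 0.760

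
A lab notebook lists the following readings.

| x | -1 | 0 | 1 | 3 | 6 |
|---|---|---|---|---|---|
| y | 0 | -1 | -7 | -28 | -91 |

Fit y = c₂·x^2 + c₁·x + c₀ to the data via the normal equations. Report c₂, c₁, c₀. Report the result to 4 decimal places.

Entries of AᵀA: Σx^2·x^2 = 1379, Σx^2·x = 243, Σx^2 = 47, Σx·x = 47, Σx = 9, Σ1 = 5.
And Σx^2·y = -3535, Σx·y = -637, Σy = -127.
AᵀA·[c₂, c₁, c₀]ᵀ = Aᵀy becomes [[1379, 243, 47]; [243, 47, 9]; [47, 9, 5]]·[c₂, c₁, c₀]ᵀ = [-3535, -637, -127]ᵀ.
Inverting the 3×3 Gram matrix, [c₂, c₁, c₀]ᵀ = [-281/143, -41/13, -179/143]ᵀ.

c₂ = -1.9650, c₁ = -3.1538, c₀ = -1.2517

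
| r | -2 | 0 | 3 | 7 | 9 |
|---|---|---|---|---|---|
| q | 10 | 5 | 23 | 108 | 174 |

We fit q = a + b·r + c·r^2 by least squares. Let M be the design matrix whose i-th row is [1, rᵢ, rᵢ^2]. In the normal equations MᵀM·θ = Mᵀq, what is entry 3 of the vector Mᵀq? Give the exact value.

19633

Entry 3 ↔ basis r^2, so (Mᵀq)_{3} = Σᵢ (r^2)·qᵢ = (4)·(10) + (0)·(5) + (9)·(23) + (49)·(108) + (81)·(174) = 19633.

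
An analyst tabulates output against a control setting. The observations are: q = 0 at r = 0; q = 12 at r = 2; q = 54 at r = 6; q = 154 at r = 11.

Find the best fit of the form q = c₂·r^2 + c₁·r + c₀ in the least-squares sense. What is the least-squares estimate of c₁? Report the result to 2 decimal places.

c₁ = 3.11

Entries of MᵀM: Σr^2·r^2 = 15953, Σr^2·r = 1555, Σr^2 = 161, Σr·r = 161, Σr = 19, Σ1 = 4.
Right-hand side: Σr^2·q = 20626, Σr·q = 2042, Σq = 220.
Solving the 3×3 system (Gaussian elimination) gives c₂ = 4991/5078, c₁ = 15811/5078, c₀ = 1650/2539.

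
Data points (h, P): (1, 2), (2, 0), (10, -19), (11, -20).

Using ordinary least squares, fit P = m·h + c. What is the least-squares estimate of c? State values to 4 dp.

From the data, Σh·h = 226, Σh = 24, Σ1 = 4.
Right-hand side: Σh·P = -408, ΣP = -37.
Determinant 226·4 − 24² = 328.
m = ((-408)·4 − 24·(-37))/328 = -93/41; c = (226·(-37) − 24·(-408))/328 = 715/164.

c = 4.3598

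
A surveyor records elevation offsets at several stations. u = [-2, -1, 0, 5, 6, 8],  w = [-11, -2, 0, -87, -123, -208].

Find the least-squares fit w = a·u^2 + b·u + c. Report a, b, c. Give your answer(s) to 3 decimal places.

a = -2.982, b = -2.068, c = -1.708

The normal equations are: 6034·a + 844·b + 130·c = -19961;  844·a + 130·b + 16·c = -2813;  130·a + 16·b + 6·c = -431.
Row-reducing yields a = -25079/8410, b = -17391/8410, c = -7182/4205.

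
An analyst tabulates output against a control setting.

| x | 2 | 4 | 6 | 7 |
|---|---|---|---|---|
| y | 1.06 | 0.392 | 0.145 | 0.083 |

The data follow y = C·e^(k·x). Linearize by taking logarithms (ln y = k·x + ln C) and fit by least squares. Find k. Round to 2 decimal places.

k = -0.51

With ln yᵢ as the transformed response and xᵢ as the regressor:
Σx = 19.0000, Σ(x)² = 105.0000, Σln y = -5.2982, Σx·ln y = -32.6380.
Equations: 105.0000·k + 19.0000·ln C = -32.6380;  19.0000·k + 4·ln C = -5.2982.
Solving (det = 59.0000): k = -0.50656, ln C = 1.08160.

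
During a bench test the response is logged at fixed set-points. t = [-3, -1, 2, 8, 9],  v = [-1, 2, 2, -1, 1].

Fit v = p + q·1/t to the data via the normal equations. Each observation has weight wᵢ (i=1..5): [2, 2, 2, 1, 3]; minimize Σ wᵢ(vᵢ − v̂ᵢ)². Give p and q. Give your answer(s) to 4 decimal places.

From the data, Σwᵢ·1 = 10, Σwᵢ·1/t = -29/24, Σwᵢ·1/t·1/t = 4795/1728.
And Σwᵢ·v = 8, Σwᵢ·1/t·v = -9/8.
Δ = 10·(4795/1728) − (-29/24)² = 45427/1728.
p = (8·(4795/1728) − (-29/24)·(-9/8))/(45427/1728) = 36011/45427; q = (10·(-9/8) − (-29/24)·8)/(45427/1728) = -2736/45427.

p = 0.7927, q = -0.0602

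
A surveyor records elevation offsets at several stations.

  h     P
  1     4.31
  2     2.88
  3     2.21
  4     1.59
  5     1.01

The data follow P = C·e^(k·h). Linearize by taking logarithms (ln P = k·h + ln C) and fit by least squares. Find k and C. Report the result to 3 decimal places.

Taking logs, ln P = k·h + ln C, so regress ln P on h.
Sums: Σh = 15.0000, Σ(h)² = 55.0000, Σln P = 3.7854, Σh·ln P = 7.8602.
Normal system: [[55.0000, 15.0000]; [15.0000, 5]]·[k, ln C]ᵀ = [7.8602, 3.7854]ᵀ.
Slope k = (n·Σh·ln P − Σh·Σln P)/(n·Σ(h)² − (Σh)²) = (5·7.8602 − 15.0000·3.7854)/50.0000 = -0.34960; ln C = (Σln P − k·Σh)/n = 1.80589, so C = exp(1.80589) = 6.08539.

k = -0.350, C = 6.085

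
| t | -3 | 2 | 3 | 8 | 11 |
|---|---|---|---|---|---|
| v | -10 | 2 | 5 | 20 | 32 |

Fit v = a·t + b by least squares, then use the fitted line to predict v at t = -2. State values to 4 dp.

v̂ = -8.7374

Setting ∂/∂a … = 0 gives: 207·a + 21·b = 561;  21·a + 5·b = 49.
Eliminating b: 5·(row 1) − 21·(row 2) gives 594·a = 5·561 − 21·49 = 1776, so a = 296/99.
Then b = (49 − 21·(296/99))/5 = -91/33.
At t = -2: v̂ = (296/99)·(-2) + (-91/33)·(1) = -865/99.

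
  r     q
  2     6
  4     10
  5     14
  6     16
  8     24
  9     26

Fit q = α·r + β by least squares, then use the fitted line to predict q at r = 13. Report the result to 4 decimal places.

q̂ = 38.0000

Normal-equation sums: Σr·r = 226, Σr = 34, Σ1 = 6.
And Σr·q = 644, Σq = 96.
Eliminating β: 6·(row 1) − 34·(row 2) gives 200·α = 6·644 − 34·96 = 600, so α = 3.
Then β = (96 − 34·3)/6 = -1.
At r = 13: q̂ = (3)·(13) + (-1)·(1) = 38.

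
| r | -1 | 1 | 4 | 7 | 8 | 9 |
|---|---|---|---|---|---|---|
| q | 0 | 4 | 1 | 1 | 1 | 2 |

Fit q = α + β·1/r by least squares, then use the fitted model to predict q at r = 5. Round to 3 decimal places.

Entries of AᵀA: Σ1 = 6, Σ1/r = 317/504, Σ1/r·1/r = 536197/254016.
For Aᵀq: Σq = 9, Σ1/r·q = 2389/504.
Normal equations: [[6, 317/504]; [317/504, 536197/254016]]·[α, β]ᵀ = [9, 2389/504]ᵀ.
Δ = 6·(536197/254016) − (317/504)² = 3116693/254016.
α = (9·(536197/254016) − (317/504)·(2389/504))/(3116693/254016) = 4068460/3116693; β = (6·(2389/504) − (317/504)·9)/(3116693/254016) = 5786424/3116693.
At r = 5: q̂ = (4068460/3116693)·(1) + (5786424/3116693)·(1/5) = 26128724/15583465.

q̂ = 1.677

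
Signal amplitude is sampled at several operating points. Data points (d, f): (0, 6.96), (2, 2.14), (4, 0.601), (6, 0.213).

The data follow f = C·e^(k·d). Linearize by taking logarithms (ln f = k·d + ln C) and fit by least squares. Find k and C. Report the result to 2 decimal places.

Linearized form: ln f = k·d + ln C. From the 4 transformed points,
Σd = 12.0000, Σ(d)² = 56.0000, Σln f = 0.6454, Σd·ln f = -9.7938.
Normal system: [[56.0000, 12.0000]; [12.0000, 4]]·[k, ln C]ᵀ = [-9.7938, 0.6454]ᵀ.
Solving (det = 80.0000): k = -0.58649, ln C = 1.92082, so C = exp(1.92082) = 6.82659.

k = -0.59, C = 6.83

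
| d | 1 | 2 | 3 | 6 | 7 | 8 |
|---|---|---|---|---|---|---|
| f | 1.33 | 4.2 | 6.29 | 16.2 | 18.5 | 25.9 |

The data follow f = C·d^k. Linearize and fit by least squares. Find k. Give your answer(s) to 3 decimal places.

With ln fᵢ as the transformed response and ln dᵢ as the regressor:
XᵀX = [[13.0084, 7.6089]; [7.6089, 6]], rhs = [20.4498, 12.5162]ᵀ  (here Σln d = 7.6089, Σ(ln d)² = 13.0084, Σln f = 12.5162, Σln d·ln f = 20.4498).
Solving (det = 20.1558): k = 1.36261, ln C = 0.35806.

k = 1.363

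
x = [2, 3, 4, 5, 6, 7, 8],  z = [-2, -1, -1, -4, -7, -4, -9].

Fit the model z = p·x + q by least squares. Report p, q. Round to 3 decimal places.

Compute the Gram sums: Σx·x = 203, Σx = 35, Σ1 = 7.
Moment sums: Σx·z = -173, Σz = -28.
So AᵀA·[p, q]ᵀ = Aᵀz: [[203, 35]; [35, 7]]·[p, q]ᵀ = [-173, -28]ᵀ.
Eliminating q: 7·(row 1) − 35·(row 2) gives 196·p = 7·(-173) − 35·(-28) = -231, so p = -33/28.
Then q = ((-28) − 35·(-33/28))/7 = 53/28.

p = -1.179, q = 1.893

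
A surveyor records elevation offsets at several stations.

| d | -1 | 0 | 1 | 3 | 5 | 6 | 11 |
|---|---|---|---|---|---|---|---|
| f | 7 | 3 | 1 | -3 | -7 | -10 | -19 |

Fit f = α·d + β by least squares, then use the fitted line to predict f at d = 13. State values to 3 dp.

f̂ = -23.909

Normal-equation sums: Σd·d = 193, Σd = 25, Σ1 = 7.
Right-hand side: Σd·f = -319, Σf = -28.
Eliminating β: 7·(row 1) − 25·(row 2) gives 726·α = 7·(-319) − 25·(-28) = -1533, so α = -511/242.
Then β = ((-28) − 25·(-511/242))/7 = 857/242.
At d = 13: f̂ = (-511/242)·(13) + (857/242)·(1) = -263/11.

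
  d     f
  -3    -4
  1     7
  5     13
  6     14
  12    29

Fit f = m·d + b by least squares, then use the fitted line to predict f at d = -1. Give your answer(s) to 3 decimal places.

From the data, Σd·d = 215, Σd = 21, Σ1 = 5.
Right-hand side: Σd·f = 516, Σf = 59.
Δ = 215·5 − 21² = 634.
m = (516·5 − 21·59)/634 = 1341/634; b = (215·59 − 21·516)/634 = 1849/634.
At d = -1: f̂ = (1341/634)·(-1) + (1849/634)·(1) = 254/317.

f̂ = 0.801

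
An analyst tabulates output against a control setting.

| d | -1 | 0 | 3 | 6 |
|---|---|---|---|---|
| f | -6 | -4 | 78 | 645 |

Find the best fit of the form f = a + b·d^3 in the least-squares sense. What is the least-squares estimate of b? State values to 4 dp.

b = 3.0018

Compute the Gram sums: Σ1 = 4, Σd^3 = 242, Σd^3·d^3 = 47386.
And Σf = 713, Σd^3·f = 141432.
AᵀA·[a, b]ᵀ = Aᵀf becomes [[4, 242]; [242, 47386]]·[a, b]ᵀ = [713, 141432]ᵀ.
Eliminating b: 47386·(row 1) − 242·(row 2) gives 130980·a = 47386·713 − 242·141432 = -440326, so a = -220163/65490.
Then b = (141432 − 242·(-220163/65490))/47386 = 196591/65490.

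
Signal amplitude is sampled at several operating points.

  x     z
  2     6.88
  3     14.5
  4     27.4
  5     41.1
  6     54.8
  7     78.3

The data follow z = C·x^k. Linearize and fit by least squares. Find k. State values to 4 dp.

k = 1.9342

Linearized form: ln z = k·ln x + ln C. From the 6 transformed points,
Sums: Σln x = 8.5252, Σ(ln x)² = 13.1965, Σln z = 19.9936, Σln x·ln z = 30.5036.
Normal system: [[13.1965, 8.5252]; [8.5252, 6]]·[k, ln C]ᵀ = [30.5036, 19.9936]ᵀ.
Slope k = (n·Σln x·ln z − Σln x·Σln z)/(n·Σ(ln x)² − (Σln x)²) = (6·30.5036 − 8.5252·19.9936)/6.5005 = 1.93424; ln C = (Σln z − k·Σln x)/n = 0.58397.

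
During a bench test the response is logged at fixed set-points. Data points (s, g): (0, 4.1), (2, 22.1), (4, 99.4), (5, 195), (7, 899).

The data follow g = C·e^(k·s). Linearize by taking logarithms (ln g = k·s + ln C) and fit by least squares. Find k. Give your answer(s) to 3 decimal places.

With ln gᵢ as the transformed response and sᵢ as the regressor:
XᵀX = [[94.0000, 18.0000]; [18.0000, 5]], rhs = [98.5617, 21.1800]ᵀ  (here Σs = 18.0000, Σ(s)² = 94.0000, Σln g = 21.1800, Σs·ln g = 98.5617).
Solving (det = 146.0000): k = 0.76417, ln C = 1.48499.

k = 0.764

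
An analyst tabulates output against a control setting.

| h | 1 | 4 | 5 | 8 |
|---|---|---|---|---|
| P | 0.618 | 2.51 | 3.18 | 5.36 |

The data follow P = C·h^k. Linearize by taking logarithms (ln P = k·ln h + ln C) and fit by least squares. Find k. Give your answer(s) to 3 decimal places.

Taking logs, ln P = k·ln h + ln C, so regress ln P on ln h.
Σln h = 5.0752, Σ(ln h)² = 8.8362, Σln P = 3.2749, Σln h·ln P = 6.6290.
Equations: 8.8362·k + 5.0752·ln C = 6.6290;  5.0752·k + 4·ln C = 3.2749.
Slope k = (n·Σln h·ln P − Σln h·Σln P)/(n·Σ(ln h)² − (Σln h)²) = (4·6.6290 − 5.0752·3.2749)/9.5873 = 1.03215; ln C = (Σln P − k·Σln h)/n = -0.49087.

k = 1.032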